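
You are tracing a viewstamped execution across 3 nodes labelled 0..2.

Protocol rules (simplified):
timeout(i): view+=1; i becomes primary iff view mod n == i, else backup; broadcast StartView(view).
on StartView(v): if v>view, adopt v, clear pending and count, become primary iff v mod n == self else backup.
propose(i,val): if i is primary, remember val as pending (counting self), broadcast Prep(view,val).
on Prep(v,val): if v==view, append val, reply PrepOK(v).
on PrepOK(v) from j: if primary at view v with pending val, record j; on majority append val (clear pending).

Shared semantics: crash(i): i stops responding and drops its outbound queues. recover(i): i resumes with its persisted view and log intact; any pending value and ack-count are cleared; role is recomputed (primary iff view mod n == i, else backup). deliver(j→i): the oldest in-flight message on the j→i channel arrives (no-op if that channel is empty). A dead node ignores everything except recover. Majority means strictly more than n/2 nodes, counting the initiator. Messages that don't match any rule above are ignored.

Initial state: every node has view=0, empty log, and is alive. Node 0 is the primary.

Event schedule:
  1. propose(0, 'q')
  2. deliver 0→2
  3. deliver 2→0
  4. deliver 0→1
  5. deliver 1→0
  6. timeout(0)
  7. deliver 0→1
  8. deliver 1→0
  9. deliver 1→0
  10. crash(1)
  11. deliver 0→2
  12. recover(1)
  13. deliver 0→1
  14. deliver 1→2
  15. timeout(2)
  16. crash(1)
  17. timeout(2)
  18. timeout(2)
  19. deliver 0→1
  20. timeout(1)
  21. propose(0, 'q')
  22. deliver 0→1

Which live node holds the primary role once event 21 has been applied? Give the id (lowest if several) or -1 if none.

-1

after 1 — propose(0,'q'): ·
after 2 — deliver 0→2: n2:back/v0/[q]
after 3 — deliver 2→0: n0:prim/v0/[q]
after 4 — deliver 0→1: n1:back/v0/[q]
after 5 — deliver 1→0: ·
after 6 — timeout(0): n0:back/v1/[q]
after 7 — deliver 0→1: n1:prim/v1/[q]
after 8 — deliver 1→0: ·
after 9 — deliver 1→0: ·
after 10 — crash(1): n1:✗prim/v1/[q]
after 11 — deliver 0→2: n2:back/v1/[q]
after 12 — recover(1): n1:prim/v1/[q]
after 13 — deliver 0→1: ·
after 14 — deliver 1→2: ·
after 15 — timeout(2): n2:prim/v2/[q]
after 16 — crash(1): n1:✗prim/v1/[q]
after 17 — timeout(2): n2:back/v3/[q]
after 18 — timeout(2): n2:back/v4/[q]
after 19 — deliver 0→1: ·
after 20 — timeout(1): ·
after 21 — propose(0,'q'): ·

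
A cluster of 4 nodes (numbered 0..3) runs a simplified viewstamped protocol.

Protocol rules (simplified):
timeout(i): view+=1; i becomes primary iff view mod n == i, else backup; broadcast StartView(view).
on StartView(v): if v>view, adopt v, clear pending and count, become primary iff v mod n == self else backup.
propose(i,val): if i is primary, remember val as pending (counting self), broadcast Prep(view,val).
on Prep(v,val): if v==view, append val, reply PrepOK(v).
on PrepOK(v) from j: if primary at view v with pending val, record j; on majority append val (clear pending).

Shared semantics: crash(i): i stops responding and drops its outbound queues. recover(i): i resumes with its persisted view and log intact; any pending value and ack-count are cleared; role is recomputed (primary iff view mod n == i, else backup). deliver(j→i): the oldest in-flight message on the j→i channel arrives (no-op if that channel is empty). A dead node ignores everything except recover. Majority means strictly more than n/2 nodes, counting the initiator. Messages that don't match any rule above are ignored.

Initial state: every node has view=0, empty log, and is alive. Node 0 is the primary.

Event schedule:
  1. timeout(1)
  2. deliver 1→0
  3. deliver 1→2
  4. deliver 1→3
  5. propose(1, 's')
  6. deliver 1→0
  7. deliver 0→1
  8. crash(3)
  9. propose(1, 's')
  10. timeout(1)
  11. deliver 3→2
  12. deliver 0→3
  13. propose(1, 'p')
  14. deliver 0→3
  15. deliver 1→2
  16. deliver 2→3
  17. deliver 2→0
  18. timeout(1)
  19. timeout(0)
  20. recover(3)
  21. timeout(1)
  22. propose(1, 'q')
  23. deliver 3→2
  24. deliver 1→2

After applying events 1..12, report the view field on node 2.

1

step 1 timeout(1): 1={prim,v=1,log=-}
step 2 deliver 1→0: 0={back,v=1,log=-}
step 3 deliver 1→2: 2={back,v=1,log=-}
step 4 deliver 1→3: 3={back,v=1,log=-}
step 5 propose(1,'s'): —
step 6 deliver 1→0: 0={back,v=1,log=s}
step 7 deliver 0→1: —
step 8 crash(3): 3={✗back,v=1,log=-}
step 9 propose(1,'s'): —
step 10 timeout(1): 1={back,v=2,log=-}
step 11 deliver 3→2: —
step 12 deliver 0→3: —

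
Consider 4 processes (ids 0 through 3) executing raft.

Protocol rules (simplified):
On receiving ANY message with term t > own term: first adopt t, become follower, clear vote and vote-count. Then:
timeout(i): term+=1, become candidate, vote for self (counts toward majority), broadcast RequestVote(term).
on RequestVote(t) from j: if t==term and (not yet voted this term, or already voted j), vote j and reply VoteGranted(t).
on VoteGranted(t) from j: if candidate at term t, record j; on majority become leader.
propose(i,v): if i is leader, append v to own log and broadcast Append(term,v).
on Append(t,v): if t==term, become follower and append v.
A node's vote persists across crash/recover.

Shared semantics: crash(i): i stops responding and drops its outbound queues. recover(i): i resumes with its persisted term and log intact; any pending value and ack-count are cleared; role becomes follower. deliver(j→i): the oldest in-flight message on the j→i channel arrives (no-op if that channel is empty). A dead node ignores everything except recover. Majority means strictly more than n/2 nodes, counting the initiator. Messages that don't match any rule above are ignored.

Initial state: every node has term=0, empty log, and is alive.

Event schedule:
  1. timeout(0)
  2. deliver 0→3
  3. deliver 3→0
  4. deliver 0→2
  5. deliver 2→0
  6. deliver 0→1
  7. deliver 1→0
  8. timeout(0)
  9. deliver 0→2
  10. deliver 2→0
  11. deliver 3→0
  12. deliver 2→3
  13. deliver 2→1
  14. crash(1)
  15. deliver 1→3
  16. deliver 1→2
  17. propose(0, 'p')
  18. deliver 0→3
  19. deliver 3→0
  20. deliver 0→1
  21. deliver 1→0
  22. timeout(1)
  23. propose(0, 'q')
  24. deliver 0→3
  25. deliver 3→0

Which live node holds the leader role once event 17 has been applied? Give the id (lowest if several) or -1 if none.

-1

after 1 — timeout(0): n0:cand/t1/[-]
after 2 — deliver 0→3: n3:foll/t1/[-]
after 3 — deliver 3→0: ·
after 4 — deliver 0→2: n2:foll/t1/[-]
after 5 — deliver 2→0: n0:lead/t1/[-]
after 6 — deliver 0→1: n1:foll/t1/[-]
after 7 — deliver 1→0: ·
after 8 — timeout(0): n0:cand/t2/[-]
after 9 — deliver 0→2: n2:foll/t2/[-]
after 10 — deliver 2→0: ·
after 11 — deliver 3→0: ·
after 12 — deliver 2→3: ·
after 13 — deliver 2→1: ·
after 14 — crash(1): n1:✗foll/t1/[-]
after 15 — deliver 1→3: ·
after 16 — deliver 1→2: ·
after 17 — propose(0,'p'): ·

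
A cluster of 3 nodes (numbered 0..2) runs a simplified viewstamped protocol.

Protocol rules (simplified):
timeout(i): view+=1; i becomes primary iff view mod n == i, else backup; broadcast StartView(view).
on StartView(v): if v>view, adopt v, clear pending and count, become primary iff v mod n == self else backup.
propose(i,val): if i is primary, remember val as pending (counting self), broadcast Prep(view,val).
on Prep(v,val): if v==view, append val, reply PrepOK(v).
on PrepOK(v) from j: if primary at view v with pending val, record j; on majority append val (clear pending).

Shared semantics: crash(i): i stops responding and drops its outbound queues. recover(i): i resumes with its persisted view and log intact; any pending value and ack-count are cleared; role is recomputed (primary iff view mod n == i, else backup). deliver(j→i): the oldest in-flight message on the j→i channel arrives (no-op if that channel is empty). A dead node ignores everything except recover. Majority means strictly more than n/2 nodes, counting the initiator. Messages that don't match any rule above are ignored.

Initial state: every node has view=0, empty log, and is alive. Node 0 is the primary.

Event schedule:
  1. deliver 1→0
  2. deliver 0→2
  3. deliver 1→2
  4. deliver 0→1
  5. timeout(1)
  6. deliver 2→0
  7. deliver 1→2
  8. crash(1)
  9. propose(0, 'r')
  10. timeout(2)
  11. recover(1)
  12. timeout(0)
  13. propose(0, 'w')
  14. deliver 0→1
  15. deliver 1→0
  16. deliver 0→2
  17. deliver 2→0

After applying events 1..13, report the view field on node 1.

e1 deliver 1→0: ·
e2 deliver 0→2: ·
e3 deliver 1→2: ·
e4 deliver 0→1: ·
e5 timeout(1): 1[prim,v=1,-]
e6 deliver 2→0: ·
e7 deliver 1→2: 2[back,v=1,-]
e8 crash(1): 1[✗prim,v=1,-]
e9 propose(0,'r'): ·
e10 timeout(2): 2[prim,v=2,-]
e11 recover(1): 1[prim,v=1,-]
e12 timeout(0): 0[back,v=1,-]
e13 propose(0,'w'): ·

1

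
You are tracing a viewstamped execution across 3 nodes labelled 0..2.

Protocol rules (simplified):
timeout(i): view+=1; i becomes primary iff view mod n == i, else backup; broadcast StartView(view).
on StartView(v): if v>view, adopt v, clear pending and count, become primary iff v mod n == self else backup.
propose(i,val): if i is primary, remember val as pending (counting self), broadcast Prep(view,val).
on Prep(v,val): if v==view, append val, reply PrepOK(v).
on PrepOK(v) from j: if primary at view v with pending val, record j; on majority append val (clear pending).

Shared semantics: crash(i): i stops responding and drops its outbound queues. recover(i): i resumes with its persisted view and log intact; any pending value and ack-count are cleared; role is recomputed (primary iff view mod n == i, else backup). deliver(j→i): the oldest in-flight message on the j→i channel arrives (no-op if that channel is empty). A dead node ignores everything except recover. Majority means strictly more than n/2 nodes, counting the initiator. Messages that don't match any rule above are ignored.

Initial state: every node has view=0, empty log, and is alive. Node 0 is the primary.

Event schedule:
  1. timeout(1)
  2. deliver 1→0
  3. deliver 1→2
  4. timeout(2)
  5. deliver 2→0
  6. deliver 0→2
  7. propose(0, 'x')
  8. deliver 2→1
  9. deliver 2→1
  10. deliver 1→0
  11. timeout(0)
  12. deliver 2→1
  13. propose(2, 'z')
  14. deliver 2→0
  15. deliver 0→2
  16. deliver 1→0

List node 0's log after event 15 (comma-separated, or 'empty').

[1] timeout(1) → N1(prim v1 [-])
[2] deliver 1→0 → N0(back v1 [-])
[3] deliver 1→2 → N2(back v1 [-])
[4] timeout(2) → N2(prim v2 [-])
[5] deliver 2→0 → N0(back v2 [-])
[6] deliver 0→2 → ∅
[7] propose(0,'x') → ∅
[8] deliver 2→1 → N1(back v2 [-])
[9] deliver 2→1 → ∅
[10] deliver 1→0 → ∅
[11] timeout(0) → N0(prim v3 [-])
[12] deliver 2→1 → ∅
[13] propose(2,'z') → ∅
[14] deliver 2→0 → ∅
[15] deliver 0→2 → N2(back v3 [-])

empty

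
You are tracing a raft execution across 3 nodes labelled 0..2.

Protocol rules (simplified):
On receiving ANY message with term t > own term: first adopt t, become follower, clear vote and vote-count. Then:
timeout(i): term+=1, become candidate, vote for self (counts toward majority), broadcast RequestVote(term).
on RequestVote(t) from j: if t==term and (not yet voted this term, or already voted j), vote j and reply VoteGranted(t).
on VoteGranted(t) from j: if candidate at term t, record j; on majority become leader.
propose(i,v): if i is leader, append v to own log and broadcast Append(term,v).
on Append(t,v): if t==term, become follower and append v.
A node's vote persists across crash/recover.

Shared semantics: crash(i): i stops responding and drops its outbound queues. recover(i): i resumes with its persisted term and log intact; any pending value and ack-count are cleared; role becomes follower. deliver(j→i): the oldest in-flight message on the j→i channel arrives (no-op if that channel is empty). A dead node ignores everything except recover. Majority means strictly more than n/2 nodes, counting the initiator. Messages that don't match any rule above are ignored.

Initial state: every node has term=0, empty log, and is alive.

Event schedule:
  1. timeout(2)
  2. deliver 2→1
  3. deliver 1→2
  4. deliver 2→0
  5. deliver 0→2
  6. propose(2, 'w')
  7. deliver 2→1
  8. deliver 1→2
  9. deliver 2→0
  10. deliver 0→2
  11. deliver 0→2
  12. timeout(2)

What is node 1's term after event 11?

[1] timeout(2) → N2(cand t1 [-])
[2] deliver 2→1 → N1(foll t1 [-])
[3] deliver 1→2 → N2(lead t1 [-])
[4] deliver 2→0 → N0(foll t1 [-])
[5] deliver 0→2 → ∅
[6] propose(2,'w') → N2(lead t1 [w])
[7] deliver 2→1 → N1(foll t1 [w])
[8] deliver 1→2 → ∅
[9] deliver 2→0 → N0(foll t1 [w])
[10] deliver 0→2 → ∅
[11] deliver 0→2 → ∅

1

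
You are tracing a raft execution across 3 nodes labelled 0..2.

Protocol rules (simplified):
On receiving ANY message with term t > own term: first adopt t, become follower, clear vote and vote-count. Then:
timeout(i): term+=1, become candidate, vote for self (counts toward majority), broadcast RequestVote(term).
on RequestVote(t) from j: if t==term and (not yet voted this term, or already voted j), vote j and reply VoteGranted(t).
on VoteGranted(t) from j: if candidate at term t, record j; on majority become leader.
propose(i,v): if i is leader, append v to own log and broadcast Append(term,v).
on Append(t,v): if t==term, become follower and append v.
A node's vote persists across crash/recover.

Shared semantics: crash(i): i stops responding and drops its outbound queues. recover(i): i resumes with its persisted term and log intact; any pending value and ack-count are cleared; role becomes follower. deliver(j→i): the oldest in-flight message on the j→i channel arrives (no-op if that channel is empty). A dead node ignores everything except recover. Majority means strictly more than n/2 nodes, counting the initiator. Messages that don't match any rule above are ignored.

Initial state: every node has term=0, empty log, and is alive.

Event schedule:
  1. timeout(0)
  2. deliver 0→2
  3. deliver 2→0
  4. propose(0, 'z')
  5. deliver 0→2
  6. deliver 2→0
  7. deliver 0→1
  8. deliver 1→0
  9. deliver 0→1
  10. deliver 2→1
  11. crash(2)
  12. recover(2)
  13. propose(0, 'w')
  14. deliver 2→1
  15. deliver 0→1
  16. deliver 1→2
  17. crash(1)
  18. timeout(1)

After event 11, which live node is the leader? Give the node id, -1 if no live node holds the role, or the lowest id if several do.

e1 timeout(0): 0[cand,t=1,-]
e2 deliver 0→2: 2[foll,t=1,-]
e3 deliver 2→0: 0[lead,t=1,-]
e4 propose(0,'z'): 0[lead,t=1,z]
e5 deliver 0→2: 2[foll,t=1,z]
e6 deliver 2→0: ·
e7 deliver 0→1: 1[foll,t=1,-]
e8 deliver 1→0: ·
e9 deliver 0→1: 1[foll,t=1,z]
e10 deliver 2→1: ·
e11 crash(2): 2[✗foll,t=1,z]

0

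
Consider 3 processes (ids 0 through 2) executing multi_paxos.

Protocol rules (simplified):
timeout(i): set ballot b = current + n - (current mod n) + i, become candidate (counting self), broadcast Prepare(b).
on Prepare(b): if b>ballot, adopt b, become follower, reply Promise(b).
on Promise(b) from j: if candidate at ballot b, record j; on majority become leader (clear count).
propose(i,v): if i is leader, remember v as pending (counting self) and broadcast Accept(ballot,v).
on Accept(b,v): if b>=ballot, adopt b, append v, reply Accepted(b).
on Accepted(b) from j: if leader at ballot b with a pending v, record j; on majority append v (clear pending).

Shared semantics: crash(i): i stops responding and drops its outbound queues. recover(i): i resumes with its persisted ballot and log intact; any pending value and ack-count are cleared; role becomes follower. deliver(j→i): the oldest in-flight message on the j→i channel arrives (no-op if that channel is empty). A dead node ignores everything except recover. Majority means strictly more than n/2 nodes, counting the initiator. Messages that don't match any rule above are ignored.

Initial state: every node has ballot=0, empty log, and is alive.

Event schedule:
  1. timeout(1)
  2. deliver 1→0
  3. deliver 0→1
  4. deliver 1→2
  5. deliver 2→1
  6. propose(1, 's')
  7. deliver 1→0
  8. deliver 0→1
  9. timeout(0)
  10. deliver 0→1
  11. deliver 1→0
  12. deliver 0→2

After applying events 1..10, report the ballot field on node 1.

6

1. timeout(1):  <1:cand b4 ->
2. deliver 1→0:  <0:foll b4 ->
3. deliver 0→1:  <1:lead b4 ->
4. deliver 1→2:  <2:foll b4 ->
5. deliver 2→1:  nop
6. propose(1,'s'):  nop
7. deliver 1→0:  <0:foll b4 s>
8. deliver 0→1:  <1:lead b4 s>
9. timeout(0):  <0:cand b6 s>
10. deliver 0→1:  <1:foll b6 s>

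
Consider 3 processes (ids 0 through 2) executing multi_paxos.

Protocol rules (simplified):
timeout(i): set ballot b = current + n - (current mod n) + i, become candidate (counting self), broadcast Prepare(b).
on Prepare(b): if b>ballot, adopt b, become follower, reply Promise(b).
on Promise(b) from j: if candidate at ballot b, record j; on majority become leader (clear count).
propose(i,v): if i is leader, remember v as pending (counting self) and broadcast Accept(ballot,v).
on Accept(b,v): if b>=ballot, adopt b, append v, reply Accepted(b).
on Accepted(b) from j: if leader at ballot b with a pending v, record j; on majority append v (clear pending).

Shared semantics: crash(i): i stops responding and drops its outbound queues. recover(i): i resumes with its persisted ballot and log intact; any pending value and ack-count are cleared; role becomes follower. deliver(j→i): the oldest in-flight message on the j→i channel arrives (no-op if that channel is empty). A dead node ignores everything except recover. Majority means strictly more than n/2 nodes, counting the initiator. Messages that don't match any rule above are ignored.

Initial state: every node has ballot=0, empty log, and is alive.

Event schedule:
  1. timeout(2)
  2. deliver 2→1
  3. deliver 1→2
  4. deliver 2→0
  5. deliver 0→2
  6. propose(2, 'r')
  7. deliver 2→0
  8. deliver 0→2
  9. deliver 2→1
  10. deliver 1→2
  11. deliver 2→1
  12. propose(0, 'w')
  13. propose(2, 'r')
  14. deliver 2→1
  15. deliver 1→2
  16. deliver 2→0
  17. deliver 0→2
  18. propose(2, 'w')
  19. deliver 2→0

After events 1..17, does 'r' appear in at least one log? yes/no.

yes

step 1 timeout(2): 2={cand,b=5,log=-}
step 2 deliver 2→1: 1={foll,b=5,log=-}
step 3 deliver 1→2: 2={lead,b=5,log=-}
step 4 deliver 2→0: 0={foll,b=5,log=-}
step 5 deliver 0→2: —
step 6 propose(2,'r'): —
step 7 deliver 2→0: 0={foll,b=5,log=r}
step 8 deliver 0→2: 2={lead,b=5,log=r}
step 9 deliver 2→1: 1={foll,b=5,log=r}
step 10 deliver 1→2: —
step 11 deliver 2→1: —
step 12 propose(0,'w'): —
step 13 propose(2,'r'): —
step 14 deliver 2→1: 1={foll,b=5,log=r,r}
step 15 deliver 1→2: 2={lead,b=5,log=r,r}
step 16 deliver 2→0: 0={foll,b=5,log=r,r}
step 17 deliver 0→2: —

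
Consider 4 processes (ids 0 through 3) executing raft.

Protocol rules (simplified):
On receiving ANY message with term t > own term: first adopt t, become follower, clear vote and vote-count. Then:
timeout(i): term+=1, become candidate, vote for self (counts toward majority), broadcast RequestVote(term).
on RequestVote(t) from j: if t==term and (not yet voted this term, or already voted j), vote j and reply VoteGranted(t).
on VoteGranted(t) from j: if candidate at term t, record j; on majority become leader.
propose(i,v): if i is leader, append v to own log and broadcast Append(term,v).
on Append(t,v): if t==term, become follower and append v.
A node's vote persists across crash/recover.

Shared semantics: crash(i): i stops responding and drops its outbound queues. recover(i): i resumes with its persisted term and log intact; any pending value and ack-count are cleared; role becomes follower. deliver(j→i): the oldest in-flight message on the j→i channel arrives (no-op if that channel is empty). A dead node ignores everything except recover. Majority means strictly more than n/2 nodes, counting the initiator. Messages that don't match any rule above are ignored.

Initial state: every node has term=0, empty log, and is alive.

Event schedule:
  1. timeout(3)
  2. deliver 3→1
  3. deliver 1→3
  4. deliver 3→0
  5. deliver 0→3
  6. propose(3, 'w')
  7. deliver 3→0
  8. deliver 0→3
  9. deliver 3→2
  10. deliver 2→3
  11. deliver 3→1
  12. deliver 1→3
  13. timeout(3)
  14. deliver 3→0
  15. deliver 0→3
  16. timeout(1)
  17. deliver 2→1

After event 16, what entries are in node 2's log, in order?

1. timeout(3):  <3:cand t1 ->
2. deliver 3→1:  <1:foll t1 ->
3. deliver 1→3:  nop
4. deliver 3→0:  <0:foll t1 ->
5. deliver 0→3:  <3:lead t1 ->
6. propose(3,'w'):  <3:lead t1 w>
7. deliver 3→0:  <0:foll t1 w>
8. deliver 0→3:  nop
9. deliver 3→2:  <2:foll t1 ->
10. deliver 2→3:  nop
11. deliver 3→1:  <1:foll t1 w>
12. deliver 1→3:  nop
13. timeout(3):  <3:cand t2 w>
14. deliver 3→0:  <0:foll t2 w>
15. deliver 0→3:  nop
16. timeout(1):  <1:cand t2 w>

empty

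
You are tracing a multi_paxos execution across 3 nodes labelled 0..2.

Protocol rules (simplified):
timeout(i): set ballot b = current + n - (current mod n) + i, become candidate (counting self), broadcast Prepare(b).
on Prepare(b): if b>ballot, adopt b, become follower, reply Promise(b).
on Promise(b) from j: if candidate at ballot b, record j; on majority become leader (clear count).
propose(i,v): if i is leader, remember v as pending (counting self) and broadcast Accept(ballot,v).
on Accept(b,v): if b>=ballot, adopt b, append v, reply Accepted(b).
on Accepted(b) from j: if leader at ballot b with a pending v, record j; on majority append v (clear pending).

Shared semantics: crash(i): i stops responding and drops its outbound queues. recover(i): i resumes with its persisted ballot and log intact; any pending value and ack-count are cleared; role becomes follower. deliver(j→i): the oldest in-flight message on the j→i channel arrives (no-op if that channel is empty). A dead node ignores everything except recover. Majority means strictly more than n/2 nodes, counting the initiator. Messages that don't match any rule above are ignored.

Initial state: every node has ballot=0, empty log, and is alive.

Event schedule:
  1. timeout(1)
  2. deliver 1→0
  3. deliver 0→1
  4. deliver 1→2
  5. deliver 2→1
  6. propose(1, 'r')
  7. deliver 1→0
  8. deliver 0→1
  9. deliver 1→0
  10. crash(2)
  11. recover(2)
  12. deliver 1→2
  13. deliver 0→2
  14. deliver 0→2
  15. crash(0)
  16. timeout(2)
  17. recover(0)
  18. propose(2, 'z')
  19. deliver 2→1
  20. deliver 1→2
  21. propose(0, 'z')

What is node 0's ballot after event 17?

4

step 1 timeout(1): 1={cand,b=4,log=-}
step 2 deliver 1→0: 0={foll,b=4,log=-}
step 3 deliver 0→1: 1={lead,b=4,log=-}
step 4 deliver 1→2: 2={foll,b=4,log=-}
step 5 deliver 2→1: —
step 6 propose(1,'r'): —
step 7 deliver 1→0: 0={foll,b=4,log=r}
step 8 deliver 0→1: 1={lead,b=4,log=r}
step 9 deliver 1→0: —
step 10 crash(2): 2={✗foll,b=4,log=-}
step 11 recover(2): 2={foll,b=4,log=-}
step 12 deliver 1→2: 2={foll,b=4,log=r}
step 13 deliver 0→2: —
step 14 deliver 0→2: —
step 15 crash(0): 0={✗foll,b=4,log=r}
step 16 timeout(2): 2={cand,b=8,log=r}
step 17 recover(0): 0={foll,b=4,log=r}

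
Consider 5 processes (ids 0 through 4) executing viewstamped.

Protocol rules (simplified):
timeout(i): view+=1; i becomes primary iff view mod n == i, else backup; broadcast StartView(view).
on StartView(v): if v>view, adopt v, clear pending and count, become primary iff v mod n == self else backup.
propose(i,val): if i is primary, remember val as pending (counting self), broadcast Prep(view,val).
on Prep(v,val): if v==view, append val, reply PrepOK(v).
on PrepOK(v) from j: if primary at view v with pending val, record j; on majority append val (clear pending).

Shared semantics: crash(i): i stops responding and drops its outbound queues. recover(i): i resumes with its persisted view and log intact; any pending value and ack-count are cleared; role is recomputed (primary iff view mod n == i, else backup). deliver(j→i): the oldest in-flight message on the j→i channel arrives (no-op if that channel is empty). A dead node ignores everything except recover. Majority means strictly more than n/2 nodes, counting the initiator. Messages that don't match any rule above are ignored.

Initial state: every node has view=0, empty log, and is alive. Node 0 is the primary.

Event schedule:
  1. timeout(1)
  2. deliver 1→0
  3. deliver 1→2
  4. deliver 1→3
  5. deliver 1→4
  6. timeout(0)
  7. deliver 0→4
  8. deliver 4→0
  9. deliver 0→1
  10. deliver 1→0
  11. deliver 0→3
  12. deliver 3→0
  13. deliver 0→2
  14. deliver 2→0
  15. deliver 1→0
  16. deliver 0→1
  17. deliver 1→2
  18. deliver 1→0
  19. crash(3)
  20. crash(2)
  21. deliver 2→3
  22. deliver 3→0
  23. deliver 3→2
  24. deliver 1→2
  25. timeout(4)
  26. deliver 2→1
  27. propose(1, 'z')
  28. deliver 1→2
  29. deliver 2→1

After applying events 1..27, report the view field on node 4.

3

[1] timeout(1) → N1(prim v1 [-])
[2] deliver 1→0 → N0(back v1 [-])
[3] deliver 1→2 → N2(back v1 [-])
[4] deliver 1→3 → N3(back v1 [-])
[5] deliver 1→4 → N4(back v1 [-])
[6] timeout(0) → N0(back v2 [-])
[7] deliver 0→4 → N4(back v2 [-])
[8] deliver 4→0 → ∅
[9] deliver 0→1 → N1(back v2 [-])
[10] deliver 1→0 → ∅
[11] deliver 0→3 → N3(back v2 [-])
[12] deliver 3→0 → ∅
[13] deliver 0→2 → N2(prim v2 [-])
[14] deliver 2→0 → ∅
[15] deliver 1→0 → ∅
[16] deliver 0→1 → ∅
[17] deliver 1→2 → ∅
[18] deliver 1→0 → ∅
[19] crash(3) → N3(✗back v2 [-])
[20] crash(2) → N2(✗prim v2 [-])
[21] deliver 2→3 → ∅
[22] deliver 3→0 → ∅
[23] deliver 3→2 → ∅
[24] deliver 1→2 → ∅
[25] timeout(4) → N4(back v3 [-])
[26] deliver 2→1 → ∅
[27] propose(1,'z') → ∅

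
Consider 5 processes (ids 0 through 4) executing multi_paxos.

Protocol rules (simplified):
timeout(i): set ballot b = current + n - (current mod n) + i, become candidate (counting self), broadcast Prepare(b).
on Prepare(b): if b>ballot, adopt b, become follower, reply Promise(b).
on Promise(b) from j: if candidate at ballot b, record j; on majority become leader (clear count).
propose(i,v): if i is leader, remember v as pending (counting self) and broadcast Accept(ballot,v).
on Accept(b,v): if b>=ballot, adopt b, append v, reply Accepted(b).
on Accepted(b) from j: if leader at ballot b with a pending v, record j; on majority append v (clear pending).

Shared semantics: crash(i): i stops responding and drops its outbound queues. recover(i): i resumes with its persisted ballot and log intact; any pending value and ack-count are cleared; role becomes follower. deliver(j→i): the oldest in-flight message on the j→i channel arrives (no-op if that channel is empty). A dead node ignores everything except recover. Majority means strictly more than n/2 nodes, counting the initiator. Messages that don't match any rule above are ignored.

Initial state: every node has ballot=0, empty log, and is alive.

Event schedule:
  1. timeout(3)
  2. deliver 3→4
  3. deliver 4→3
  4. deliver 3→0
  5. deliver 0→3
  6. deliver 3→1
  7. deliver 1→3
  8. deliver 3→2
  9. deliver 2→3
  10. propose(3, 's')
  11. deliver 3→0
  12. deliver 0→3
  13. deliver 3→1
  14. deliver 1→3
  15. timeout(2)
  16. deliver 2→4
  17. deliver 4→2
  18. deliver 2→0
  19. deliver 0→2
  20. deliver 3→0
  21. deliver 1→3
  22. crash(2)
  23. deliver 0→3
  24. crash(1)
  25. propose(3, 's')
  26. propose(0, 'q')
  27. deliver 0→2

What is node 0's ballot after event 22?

12

step 1 timeout(3): 3={cand,b=8,log=-}
step 2 deliver 3→4: 4={foll,b=8,log=-}
step 3 deliver 4→3: —
step 4 deliver 3→0: 0={foll,b=8,log=-}
step 5 deliver 0→3: 3={lead,b=8,log=-}
step 6 deliver 3→1: 1={foll,b=8,log=-}
step 7 deliver 1→3: —
step 8 deliver 3→2: 2={foll,b=8,log=-}
step 9 deliver 2→3: —
step 10 propose(3,'s'): —
step 11 deliver 3→0: 0={foll,b=8,log=s}
step 12 deliver 0→3: —
step 13 deliver 3→1: 1={foll,b=8,log=s}
step 14 deliver 1→3: 3={lead,b=8,log=s}
step 15 timeout(2): 2={cand,b=12,log=-}
step 16 deliver 2→4: 4={foll,b=12,log=-}
step 17 deliver 4→2: —
step 18 deliver 2→0: 0={foll,b=12,log=s}
step 19 deliver 0→2: 2={lead,b=12,log=-}
step 20 deliver 3→0: —
step 21 deliver 1→3: —
step 22 crash(2): 2={✗lead,b=12,log=-}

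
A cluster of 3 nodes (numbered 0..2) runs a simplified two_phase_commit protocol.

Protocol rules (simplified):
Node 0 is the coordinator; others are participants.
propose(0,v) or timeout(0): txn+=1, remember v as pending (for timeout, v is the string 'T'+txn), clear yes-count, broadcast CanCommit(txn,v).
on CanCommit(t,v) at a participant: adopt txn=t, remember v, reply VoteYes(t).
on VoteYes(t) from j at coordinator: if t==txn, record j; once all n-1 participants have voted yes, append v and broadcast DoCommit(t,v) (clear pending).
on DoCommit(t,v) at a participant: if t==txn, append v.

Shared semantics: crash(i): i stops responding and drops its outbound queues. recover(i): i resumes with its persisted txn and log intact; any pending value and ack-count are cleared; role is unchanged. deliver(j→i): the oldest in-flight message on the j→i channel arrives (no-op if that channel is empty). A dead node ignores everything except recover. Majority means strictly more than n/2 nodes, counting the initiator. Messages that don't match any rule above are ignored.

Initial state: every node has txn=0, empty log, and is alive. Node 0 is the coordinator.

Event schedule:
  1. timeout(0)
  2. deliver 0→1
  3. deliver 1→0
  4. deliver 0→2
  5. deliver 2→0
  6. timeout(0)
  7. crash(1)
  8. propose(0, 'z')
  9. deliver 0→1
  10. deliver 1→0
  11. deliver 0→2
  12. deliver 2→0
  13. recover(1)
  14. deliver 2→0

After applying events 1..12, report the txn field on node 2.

[1] timeout(0) → N0(coor t1 [-])
[2] deliver 0→1 → N1(part t1 [-])
[3] deliver 1→0 → ∅
[4] deliver 0→2 → N2(part t1 [-])
[5] deliver 2→0 → N0(coor t1 [T1])
[6] timeout(0) → N0(coor t2 [T1])
[7] crash(1) → N1(✗part t1 [-])
[8] propose(0,'z') → N0(coor t3 [T1])
[9] deliver 0→1 → ∅
[10] deliver 1→0 → ∅
[11] deliver 0→2 → N2(part t1 [T1])
[12] deliver 2→0 → ∅

1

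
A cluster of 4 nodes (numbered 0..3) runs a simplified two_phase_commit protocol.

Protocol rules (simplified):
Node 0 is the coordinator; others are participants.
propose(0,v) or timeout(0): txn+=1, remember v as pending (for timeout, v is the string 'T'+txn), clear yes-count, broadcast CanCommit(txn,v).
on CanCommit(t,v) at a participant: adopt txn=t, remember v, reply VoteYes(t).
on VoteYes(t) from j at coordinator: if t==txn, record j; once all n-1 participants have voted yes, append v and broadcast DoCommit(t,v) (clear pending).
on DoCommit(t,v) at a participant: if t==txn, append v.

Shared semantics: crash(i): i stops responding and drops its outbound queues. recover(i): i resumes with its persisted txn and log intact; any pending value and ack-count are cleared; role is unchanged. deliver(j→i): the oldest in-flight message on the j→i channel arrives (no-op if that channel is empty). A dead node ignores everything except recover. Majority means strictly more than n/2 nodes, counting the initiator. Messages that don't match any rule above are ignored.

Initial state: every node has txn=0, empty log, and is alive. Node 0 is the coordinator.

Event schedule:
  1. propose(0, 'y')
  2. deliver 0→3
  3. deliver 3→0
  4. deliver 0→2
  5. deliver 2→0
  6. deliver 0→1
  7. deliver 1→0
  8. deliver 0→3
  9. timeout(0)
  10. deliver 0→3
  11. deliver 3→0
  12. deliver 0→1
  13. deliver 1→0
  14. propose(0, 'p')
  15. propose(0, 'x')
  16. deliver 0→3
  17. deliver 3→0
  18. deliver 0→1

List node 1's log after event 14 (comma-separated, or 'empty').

step 1 propose(0,'y'): 0={coor,t=1,log=-}
step 2 deliver 0→3: 3={part,t=1,log=-}
step 3 deliver 3→0: —
step 4 deliver 0→2: 2={part,t=1,log=-}
step 5 deliver 2→0: —
step 6 deliver 0→1: 1={part,t=1,log=-}
step 7 deliver 1→0: 0={coor,t=1,log=y}
step 8 deliver 0→3: 3={part,t=1,log=y}
step 9 timeout(0): 0={coor,t=2,log=y}
step 10 deliver 0→3: 3={part,t=2,log=y}
step 11 deliver 3→0: —
step 12 deliver 0→1: 1={part,t=1,log=y}
step 13 deliver 1→0: —
step 14 propose(0,'p'): 0={coor,t=3,log=y}

y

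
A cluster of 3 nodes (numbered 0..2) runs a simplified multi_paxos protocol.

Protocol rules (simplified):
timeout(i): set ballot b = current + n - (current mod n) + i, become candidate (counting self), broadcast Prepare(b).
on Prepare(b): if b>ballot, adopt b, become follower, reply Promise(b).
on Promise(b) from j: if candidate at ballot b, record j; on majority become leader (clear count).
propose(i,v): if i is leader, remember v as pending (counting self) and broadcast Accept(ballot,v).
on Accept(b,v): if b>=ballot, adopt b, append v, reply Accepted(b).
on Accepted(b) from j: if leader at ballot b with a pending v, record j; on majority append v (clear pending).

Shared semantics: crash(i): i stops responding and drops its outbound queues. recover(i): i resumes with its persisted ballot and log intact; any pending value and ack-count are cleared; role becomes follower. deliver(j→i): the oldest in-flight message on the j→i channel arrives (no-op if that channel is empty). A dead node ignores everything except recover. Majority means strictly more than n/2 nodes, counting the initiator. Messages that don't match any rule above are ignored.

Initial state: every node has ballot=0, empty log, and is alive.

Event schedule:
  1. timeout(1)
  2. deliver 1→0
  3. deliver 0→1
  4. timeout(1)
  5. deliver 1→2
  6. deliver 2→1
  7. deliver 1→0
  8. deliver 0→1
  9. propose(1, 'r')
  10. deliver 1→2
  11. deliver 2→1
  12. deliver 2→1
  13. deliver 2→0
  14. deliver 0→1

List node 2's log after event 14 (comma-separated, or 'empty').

[1] timeout(1) → N1(cand b4 [-])
[2] deliver 1→0 → N0(foll b4 [-])
[3] deliver 0→1 → N1(lead b4 [-])
[4] timeout(1) → N1(cand b7 [-])
[5] deliver 1→2 → N2(foll b4 [-])
[6] deliver 2→1 → ∅
[7] deliver 1→0 → N0(foll b7 [-])
[8] deliver 0→1 → N1(lead b7 [-])
[9] propose(1,'r') → ∅
[10] deliver 1→2 → N2(foll b7 [-])
[11] deliver 2→1 → ∅
[12] deliver 2→1 → ∅
[13] deliver 2→0 → ∅
[14] deliver 0→1 → ∅

empty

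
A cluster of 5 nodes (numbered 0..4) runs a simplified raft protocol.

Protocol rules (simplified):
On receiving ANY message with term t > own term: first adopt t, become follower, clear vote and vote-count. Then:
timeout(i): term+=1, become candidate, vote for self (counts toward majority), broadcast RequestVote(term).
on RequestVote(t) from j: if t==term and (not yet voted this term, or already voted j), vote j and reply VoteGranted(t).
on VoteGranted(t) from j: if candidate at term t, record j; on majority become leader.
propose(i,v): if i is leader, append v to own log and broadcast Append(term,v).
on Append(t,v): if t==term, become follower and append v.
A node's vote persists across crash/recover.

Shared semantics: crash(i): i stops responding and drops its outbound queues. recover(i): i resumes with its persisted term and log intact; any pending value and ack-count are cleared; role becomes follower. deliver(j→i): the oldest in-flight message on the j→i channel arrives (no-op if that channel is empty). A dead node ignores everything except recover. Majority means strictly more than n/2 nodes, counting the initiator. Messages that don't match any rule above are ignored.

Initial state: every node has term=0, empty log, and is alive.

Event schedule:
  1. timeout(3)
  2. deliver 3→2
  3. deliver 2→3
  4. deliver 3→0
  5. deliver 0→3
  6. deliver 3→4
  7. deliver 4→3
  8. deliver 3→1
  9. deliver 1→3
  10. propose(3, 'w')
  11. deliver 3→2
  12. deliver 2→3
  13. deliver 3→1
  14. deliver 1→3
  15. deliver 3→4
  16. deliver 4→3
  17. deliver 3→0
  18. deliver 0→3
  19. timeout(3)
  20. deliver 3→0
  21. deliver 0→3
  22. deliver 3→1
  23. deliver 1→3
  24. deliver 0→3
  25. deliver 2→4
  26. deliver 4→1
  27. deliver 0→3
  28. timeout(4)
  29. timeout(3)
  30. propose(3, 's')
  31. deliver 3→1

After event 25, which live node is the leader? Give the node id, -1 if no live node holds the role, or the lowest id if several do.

after 1 — timeout(3): n3:cand/t1/[-]
after 2 — deliver 3→2: n2:foll/t1/[-]
after 3 — deliver 2→3: ·
after 4 — deliver 3→0: n0:foll/t1/[-]
after 5 — deliver 0→3: n3:lead/t1/[-]
after 6 — deliver 3→4: n4:foll/t1/[-]
after 7 — deliver 4→3: ·
after 8 — deliver 3→1: n1:foll/t1/[-]
after 9 — deliver 1→3: ·
after 10 — propose(3,'w'): n3:lead/t1/[w]
after 11 — deliver 3→2: n2:foll/t1/[w]
after 12 — deliver 2→3: ·
after 13 — deliver 3→1: n1:foll/t1/[w]
after 14 — deliver 1→3: ·
after 15 — deliver 3→4: n4:foll/t1/[w]
after 16 — deliver 4→3: ·
after 17 — deliver 3→0: n0:foll/t1/[w]
after 18 — deliver 0→3: ·
after 19 — timeout(3): n3:cand/t2/[w]
after 20 — deliver 3→0: n0:foll/t2/[w]
after 21 — deliver 0→3: ·
after 22 — deliver 3→1: n1:foll/t2/[w]
after 23 — deliver 1→3: n3:lead/t2/[w]
after 24 — deliver 0→3: ·
after 25 — deliver 2→4: ·

3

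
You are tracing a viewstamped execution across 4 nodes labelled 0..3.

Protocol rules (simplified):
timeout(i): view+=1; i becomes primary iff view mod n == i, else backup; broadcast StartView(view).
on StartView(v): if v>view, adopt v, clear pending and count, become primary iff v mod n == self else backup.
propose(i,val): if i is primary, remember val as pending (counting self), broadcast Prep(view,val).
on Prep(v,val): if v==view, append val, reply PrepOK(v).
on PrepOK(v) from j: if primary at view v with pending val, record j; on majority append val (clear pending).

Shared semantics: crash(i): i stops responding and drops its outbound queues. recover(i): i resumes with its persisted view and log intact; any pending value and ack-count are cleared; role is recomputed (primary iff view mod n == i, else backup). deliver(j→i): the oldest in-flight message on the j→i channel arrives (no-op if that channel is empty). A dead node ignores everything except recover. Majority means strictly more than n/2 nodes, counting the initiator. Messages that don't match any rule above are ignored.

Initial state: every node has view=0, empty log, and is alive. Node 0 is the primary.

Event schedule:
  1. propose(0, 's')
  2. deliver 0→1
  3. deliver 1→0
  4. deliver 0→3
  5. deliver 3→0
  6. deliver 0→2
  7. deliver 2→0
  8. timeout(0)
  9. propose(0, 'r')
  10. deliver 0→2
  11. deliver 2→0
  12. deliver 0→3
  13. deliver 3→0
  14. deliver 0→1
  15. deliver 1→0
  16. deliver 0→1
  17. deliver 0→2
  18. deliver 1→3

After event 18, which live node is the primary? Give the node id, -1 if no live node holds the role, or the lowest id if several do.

1

[1] propose(0,'s') → ∅
[2] deliver 0→1 → N1(back v0 [s])
[3] deliver 1→0 → ∅
[4] deliver 0→3 → N3(back v0 [s])
[5] deliver 3→0 → N0(prim v0 [s])
[6] deliver 0→2 → N2(back v0 [s])
[7] deliver 2→0 → ∅
[8] timeout(0) → N0(back v1 [s])
[9] propose(0,'r') → ∅
[10] deliver 0→2 → N2(back v1 [s])
[11] deliver 2→0 → ∅
[12] deliver 0→3 → N3(back v1 [s])
[13] deliver 3→0 → ∅
[14] deliver 0→1 → N1(prim v1 [s])
[15] deliver 1→0 → ∅
[16] deliver 0→1 → ∅
[17] deliver 0→2 → ∅
[18] deliver 1→3 → ∅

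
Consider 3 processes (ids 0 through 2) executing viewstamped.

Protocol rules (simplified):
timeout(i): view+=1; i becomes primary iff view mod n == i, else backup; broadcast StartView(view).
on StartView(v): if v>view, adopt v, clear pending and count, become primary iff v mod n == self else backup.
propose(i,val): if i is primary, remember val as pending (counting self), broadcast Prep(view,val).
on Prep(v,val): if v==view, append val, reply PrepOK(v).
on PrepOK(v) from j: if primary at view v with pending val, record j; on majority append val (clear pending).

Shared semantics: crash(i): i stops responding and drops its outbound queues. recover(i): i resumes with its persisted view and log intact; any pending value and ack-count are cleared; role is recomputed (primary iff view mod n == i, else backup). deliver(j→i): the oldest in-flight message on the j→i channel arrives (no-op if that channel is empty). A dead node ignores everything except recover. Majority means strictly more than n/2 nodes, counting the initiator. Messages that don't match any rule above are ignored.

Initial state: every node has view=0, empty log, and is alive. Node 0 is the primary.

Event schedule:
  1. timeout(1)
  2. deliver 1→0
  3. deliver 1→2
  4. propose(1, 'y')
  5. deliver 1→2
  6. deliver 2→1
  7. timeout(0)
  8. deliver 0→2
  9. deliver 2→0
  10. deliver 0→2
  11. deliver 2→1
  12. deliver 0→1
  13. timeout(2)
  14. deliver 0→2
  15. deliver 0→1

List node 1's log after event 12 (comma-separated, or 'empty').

y

e1 timeout(1): 1[prim,v=1,-]
e2 deliver 1→0: 0[back,v=1,-]
e3 deliver 1→2: 2[back,v=1,-]
e4 propose(1,'y'): ·
e5 deliver 1→2: 2[back,v=1,y]
e6 deliver 2→1: 1[prim,v=1,y]
e7 timeout(0): 0[back,v=2,-]
e8 deliver 0→2: 2[prim,v=2,y]
e9 deliver 2→0: ·
e10 deliver 0→2: ·
e11 deliver 2→1: ·
e12 deliver 0→1: 1[back,v=2,y]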